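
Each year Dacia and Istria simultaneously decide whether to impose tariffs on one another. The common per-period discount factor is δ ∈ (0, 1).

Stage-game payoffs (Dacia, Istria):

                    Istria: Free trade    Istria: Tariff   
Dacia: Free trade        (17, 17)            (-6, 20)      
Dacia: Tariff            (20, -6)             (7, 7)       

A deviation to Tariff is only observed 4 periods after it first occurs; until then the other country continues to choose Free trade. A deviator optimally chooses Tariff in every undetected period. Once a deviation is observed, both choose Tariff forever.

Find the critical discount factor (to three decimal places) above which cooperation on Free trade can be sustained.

0.693

Deviating for the 4 undetected periods gains 20−17 = 3 per period over cooperation, then loses 17−7 = 10 per period forever once punishment starts.
Gain: 3(1 + δ + … + δ^3); loss: 10·δ^4/(1−δ).
No profitable deviation ⇔ 3(1−δ^4) ≤ 10·δ^4, i.e. δ^4 ≥ 3/(3+10) = 3/13.
Hence δ ≥ (3/13)^(1/4) ≈ 0.693.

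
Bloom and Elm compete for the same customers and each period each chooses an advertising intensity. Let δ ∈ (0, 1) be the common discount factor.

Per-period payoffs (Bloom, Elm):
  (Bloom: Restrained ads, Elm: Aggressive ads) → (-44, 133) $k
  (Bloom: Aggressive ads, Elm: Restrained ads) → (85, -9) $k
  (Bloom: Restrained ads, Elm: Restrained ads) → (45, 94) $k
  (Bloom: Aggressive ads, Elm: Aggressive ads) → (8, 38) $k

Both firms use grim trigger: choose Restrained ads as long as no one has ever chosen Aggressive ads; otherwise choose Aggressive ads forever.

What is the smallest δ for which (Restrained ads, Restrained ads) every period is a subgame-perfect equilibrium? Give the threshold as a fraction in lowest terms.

For Bloom: deviation gain 85−45 = 40, per-period punishment loss 45−8 = 37. IC gives δ ≥ 40/77.
For Elm: gain 39, loss 56 per period, so δ ≥ 39/95.
The tighter constraint is Bloom's, so cooperation needs δ ≥ 40/77.

40/77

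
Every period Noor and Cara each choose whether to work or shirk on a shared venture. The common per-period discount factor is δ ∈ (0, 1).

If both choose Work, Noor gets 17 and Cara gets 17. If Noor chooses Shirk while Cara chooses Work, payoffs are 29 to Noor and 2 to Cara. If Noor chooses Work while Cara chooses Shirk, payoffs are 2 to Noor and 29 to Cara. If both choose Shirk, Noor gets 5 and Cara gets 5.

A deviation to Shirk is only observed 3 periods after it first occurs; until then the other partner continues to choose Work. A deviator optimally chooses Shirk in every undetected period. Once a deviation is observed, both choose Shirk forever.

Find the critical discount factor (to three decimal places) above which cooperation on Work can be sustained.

0.794

Deviating for the 3 undetected periods gains 29−17 = 12 per period over cooperation, then loses 17−5 = 12 per period forever once punishment starts.
Gain: 12(1 + δ + … + δ^2); loss: 12·δ^3/(1−δ).
No profitable deviation ⇔ 12(1−δ^3) ≤ 12·δ^3, i.e. δ^3 ≥ 12/(12+12) = 1/2.
Hence δ ≥ (1/2)^(1/3) ≈ 0.794.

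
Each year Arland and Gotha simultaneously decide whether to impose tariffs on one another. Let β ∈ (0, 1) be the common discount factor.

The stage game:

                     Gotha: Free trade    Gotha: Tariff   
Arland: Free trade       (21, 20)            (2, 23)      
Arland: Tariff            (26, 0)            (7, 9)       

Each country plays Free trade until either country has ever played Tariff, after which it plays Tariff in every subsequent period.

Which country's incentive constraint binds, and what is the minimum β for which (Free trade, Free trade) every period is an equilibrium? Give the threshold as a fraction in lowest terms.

For Arland: deviation gain 26−21 = 5, per-period punishment loss 21−7 = 14. IC gives β ≥ 5/19.
For Gotha: gain 3, loss 11 per period, so β ≥ 3/14.
The tighter constraint is Arland's, so cooperation needs β ≥ 5/19.

Arland; β ≥ 5/19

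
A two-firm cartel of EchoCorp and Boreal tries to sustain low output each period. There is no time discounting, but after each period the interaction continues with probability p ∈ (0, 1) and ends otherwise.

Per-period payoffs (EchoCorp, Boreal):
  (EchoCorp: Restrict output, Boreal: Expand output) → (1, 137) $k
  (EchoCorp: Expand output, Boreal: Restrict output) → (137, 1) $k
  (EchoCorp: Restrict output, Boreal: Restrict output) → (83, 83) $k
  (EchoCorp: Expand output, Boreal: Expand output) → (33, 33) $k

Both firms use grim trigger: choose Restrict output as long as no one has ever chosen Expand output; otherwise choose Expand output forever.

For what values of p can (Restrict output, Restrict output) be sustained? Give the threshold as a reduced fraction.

Expected cooperation value is 83 + p·83 + p²·83 + … = 83/(1−p); deviation gives 137 + p·33/(1−p).
83 ≥ 137(1−p) + 33p ⇒ 104p ≥ 54 ⇒ p ≥ 54/104 = 27/52.

27/52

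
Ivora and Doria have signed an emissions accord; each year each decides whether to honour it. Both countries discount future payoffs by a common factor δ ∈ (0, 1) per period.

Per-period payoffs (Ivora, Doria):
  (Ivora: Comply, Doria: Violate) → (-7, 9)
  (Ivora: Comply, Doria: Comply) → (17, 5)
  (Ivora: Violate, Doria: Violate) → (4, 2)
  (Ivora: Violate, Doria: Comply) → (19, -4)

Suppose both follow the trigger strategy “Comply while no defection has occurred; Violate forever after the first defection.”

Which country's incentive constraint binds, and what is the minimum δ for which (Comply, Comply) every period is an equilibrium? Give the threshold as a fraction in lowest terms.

For Ivora: deviation gain 19−17 = 2, per-period punishment loss 17−4 = 13. IC gives δ ≥ 2/15.
For Doria: gain 4, loss 3 per period, so δ ≥ 4/7.
The tighter constraint is Doria's, so cooperation needs δ ≥ 4/7.

Doria; δ ≥ 4/7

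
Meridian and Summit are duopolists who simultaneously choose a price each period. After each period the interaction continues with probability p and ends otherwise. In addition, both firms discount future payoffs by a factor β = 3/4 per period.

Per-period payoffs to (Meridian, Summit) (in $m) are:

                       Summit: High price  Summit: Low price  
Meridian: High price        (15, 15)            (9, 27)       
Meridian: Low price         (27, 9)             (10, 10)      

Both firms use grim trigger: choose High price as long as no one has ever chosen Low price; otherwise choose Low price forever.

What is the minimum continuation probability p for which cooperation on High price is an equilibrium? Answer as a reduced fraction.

With continuation probability p and discount β, the effective per-period discount factor is βp.
Grim-trigger IC: βp ≥ (27−15)/(27−10) = 12/17.
So p ≥ (12/17)/(3/4) = 16/17.

16/17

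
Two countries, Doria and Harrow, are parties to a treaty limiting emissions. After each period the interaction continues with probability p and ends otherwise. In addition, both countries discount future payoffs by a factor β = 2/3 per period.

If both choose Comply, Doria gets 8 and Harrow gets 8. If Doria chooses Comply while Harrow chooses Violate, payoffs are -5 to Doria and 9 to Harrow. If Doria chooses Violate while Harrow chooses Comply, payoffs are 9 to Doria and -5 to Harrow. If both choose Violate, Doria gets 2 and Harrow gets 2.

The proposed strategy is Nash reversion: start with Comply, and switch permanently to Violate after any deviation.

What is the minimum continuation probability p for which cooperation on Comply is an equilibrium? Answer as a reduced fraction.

3/14

With continuation probability p and discount β, the effective per-period discount factor is βp.
Grim-trigger IC: βp ≥ (9−8)/(9−2) = 1/7.
So p ≥ (1/7)/(2/3) = 3/14.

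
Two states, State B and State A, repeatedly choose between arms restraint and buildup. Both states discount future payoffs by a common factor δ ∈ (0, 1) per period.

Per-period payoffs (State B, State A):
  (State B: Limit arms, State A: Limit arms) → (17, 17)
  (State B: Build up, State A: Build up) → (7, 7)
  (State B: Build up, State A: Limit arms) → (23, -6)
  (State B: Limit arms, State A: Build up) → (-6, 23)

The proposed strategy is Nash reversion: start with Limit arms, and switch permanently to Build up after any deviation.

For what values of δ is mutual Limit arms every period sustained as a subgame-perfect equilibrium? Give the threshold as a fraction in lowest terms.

Under grim trigger the critical discount factor is (T−C)/(T−P) with T = 23, C = 17, P = 7.
δ* = (23−17)/(23−7) = 6/16 = 3/8.

3/8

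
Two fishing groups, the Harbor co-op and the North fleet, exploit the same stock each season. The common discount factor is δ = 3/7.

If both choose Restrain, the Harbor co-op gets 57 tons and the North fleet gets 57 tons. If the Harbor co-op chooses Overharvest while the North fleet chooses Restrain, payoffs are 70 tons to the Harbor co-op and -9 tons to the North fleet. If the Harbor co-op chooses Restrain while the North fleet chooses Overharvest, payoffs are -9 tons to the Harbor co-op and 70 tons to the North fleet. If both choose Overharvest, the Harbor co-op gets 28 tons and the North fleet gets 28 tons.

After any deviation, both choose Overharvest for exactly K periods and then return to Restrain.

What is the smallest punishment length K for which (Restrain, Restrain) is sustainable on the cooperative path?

2

No profitable deviation requires (57−28)(δ+…+δ^K) ≥ 70−57, i.e. δ+…+δ^K ≥ 13/29 ≈ 0.4483.
With δ = 3/7, the partial sums are K=1: 0.4286, K=2: 0.6122.
K = 2 is the first length at which the sum reaches 0.4483.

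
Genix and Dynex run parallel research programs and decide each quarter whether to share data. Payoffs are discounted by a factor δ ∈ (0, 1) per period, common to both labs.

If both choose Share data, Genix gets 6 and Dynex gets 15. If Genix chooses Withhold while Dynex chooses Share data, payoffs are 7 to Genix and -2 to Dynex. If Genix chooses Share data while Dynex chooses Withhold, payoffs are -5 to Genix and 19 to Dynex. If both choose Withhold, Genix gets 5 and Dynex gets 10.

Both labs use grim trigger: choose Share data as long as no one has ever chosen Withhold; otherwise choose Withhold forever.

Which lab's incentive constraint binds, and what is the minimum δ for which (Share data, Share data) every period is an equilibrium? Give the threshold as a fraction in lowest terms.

Genix; δ ≥ 1/2

Genix's threshold: (7−6)/(7−5) = 1/2.
Dynex's threshold: (19−15)/(19−10) = 4/9.
1/2 > 4/9, so Genix binds and δ* = 1/2.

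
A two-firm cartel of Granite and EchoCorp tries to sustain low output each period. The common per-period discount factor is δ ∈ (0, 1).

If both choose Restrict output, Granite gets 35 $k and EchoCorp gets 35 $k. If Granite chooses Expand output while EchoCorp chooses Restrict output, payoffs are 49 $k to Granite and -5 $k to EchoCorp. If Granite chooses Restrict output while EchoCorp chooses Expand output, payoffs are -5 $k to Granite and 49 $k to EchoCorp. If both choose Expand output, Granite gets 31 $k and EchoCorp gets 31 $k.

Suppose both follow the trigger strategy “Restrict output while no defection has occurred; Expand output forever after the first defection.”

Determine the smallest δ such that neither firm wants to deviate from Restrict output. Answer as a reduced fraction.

7/9

Under grim trigger the critical discount factor is (T−C)/(T−P) with T = 49, C = 35, P = 31.
δ* = (49−35)/(49−31) = 14/18 = 7/9.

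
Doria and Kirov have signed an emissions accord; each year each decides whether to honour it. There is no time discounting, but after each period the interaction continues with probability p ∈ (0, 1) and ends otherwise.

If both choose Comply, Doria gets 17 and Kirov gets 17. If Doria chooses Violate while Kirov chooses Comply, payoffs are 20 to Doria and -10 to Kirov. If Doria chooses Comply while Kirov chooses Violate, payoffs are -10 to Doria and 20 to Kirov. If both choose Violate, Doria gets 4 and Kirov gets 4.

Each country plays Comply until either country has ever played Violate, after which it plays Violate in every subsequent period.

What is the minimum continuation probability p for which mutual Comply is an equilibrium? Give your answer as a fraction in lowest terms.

Expected cooperation value is 17 + p·17 + p²·17 + … = 17/(1−p); deviation gives 20 + p·4/(1−p).
17 ≥ 20(1−p) + 4p ⇒ 16p ≥ 3 ⇒ p ≥ 3/16.

3/16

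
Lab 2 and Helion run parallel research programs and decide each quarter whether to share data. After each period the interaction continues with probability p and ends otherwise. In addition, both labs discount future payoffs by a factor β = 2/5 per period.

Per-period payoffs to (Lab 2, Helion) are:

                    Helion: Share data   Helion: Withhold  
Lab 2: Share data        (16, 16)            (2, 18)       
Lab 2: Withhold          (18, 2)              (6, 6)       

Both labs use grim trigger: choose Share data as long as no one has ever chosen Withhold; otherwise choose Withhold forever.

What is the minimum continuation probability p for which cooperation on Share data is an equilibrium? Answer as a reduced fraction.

With continuation probability p and discount β, the effective per-period discount factor is βp.
Grim-trigger IC: βp ≥ (18−16)/(18−6) = 1/6.
So p ≥ (1/6)/(2/5) = 5/12.

5/12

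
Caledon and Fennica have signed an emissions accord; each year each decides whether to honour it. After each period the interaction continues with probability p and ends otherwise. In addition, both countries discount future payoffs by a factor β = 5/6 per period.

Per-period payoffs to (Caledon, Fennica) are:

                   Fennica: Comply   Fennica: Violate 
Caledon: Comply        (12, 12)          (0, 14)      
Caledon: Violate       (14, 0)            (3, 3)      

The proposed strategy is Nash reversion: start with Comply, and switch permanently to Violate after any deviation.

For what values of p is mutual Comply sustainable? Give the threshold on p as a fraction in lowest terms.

Expected continuation weight on next period's payoff is β·p = 5/6·p, which plays the role of the discount factor.
Cooperation requires 5/6·p ≥ (14−12)/(14−3) = 2/11, hence p ≥ 12/55.

12/55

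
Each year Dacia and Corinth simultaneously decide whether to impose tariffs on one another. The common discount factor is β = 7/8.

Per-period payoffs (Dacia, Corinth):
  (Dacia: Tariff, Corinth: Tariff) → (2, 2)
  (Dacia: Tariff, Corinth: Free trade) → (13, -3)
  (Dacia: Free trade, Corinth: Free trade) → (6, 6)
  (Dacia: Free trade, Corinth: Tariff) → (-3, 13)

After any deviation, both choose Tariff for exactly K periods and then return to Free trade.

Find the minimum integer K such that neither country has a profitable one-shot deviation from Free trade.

IC: β(1−β^K)/(1−β) ≥ (13−6)/(6−2) = 7/4.
With β = 7/8: need 1 − β^K ≥ 7/4·(1−7/8)/(7/8), i.e. β^K ≤ 0.7500.
Since (7/8)^2 = 0.7656 and (7/8)^3 = 0.6699, the smallest such K is 3.

3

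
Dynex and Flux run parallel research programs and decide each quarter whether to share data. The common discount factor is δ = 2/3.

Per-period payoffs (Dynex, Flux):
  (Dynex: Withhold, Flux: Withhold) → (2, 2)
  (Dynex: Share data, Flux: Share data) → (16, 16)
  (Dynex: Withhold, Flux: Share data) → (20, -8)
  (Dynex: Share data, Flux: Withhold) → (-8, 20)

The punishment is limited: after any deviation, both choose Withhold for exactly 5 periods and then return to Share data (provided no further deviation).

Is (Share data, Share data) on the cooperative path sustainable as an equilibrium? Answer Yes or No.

Yes

IC: δ+…+δ^5 ≥ (20−16)/(16−2) = 2/7.
At δ = 2/3: partial sum = 1.7366 ≥ 0.2857. Cooperation sustainable.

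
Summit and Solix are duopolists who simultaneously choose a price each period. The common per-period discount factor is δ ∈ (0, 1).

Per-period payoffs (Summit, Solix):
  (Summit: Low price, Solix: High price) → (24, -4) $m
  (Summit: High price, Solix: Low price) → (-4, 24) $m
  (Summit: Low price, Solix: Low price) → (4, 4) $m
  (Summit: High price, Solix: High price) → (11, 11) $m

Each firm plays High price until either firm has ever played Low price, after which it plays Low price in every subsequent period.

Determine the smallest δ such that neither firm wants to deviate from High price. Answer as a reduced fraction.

11/(1−δ) ≥ 24 + 4δ/(1−δ)
11 ≥ 24 − 20δ
δ ≥ 13/20.

13/20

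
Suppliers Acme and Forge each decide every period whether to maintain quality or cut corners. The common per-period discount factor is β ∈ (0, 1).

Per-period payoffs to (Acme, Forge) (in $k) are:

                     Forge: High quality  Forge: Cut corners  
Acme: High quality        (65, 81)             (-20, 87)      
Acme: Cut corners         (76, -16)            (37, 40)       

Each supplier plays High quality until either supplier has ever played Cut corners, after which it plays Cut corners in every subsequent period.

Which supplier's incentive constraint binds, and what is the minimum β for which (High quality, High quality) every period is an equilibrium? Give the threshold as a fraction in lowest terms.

Acme: cooperation gives 65 each period; deviation gives 76 once then 37 forever.
  65/(1−β) ≥ 76 + 37β/(1−β) ⇒ β ≥ 11/39.
Forge: cooperation gives 81 each period; deviation gives 87 once then 40 forever.
  β ≥ 6/47.
Both must hold, so the binding constraint is Acme's: β ≥ 11/39.

Acme; β ≥ 11/39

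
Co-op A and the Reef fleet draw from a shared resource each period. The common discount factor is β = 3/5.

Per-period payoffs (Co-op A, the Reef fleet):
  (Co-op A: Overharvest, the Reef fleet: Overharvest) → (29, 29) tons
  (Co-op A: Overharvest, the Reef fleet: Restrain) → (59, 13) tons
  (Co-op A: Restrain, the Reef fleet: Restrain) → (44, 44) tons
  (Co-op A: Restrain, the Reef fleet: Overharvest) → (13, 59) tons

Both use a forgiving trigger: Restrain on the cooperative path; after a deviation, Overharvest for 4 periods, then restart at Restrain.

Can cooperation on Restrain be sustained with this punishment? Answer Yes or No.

Yes

IC: β+…+β^4 ≥ (59−44)/(44−29) = 1.
At β = 3/5: partial sum = 1.3056 ≥ 1.0000. Cooperation sustainable.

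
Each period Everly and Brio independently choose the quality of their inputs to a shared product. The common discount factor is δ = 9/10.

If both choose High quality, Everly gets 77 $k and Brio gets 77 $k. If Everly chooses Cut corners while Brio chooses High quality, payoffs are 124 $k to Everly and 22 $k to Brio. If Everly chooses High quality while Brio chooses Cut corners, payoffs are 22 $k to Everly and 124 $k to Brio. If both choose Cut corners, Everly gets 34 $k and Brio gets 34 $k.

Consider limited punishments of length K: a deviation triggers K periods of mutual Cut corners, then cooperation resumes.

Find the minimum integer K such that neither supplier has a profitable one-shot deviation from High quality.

Need Σ_{k=1}^{K} δ^k ≥ (124−77)/(77−34) = 1.0930 at δ = 9/10.
At K = 1 the sum is 0.9000 < 1.0930; at K = 2 it is 1.7100 ≥ 1.0930.
So the minimum punishment length is K = 2.

2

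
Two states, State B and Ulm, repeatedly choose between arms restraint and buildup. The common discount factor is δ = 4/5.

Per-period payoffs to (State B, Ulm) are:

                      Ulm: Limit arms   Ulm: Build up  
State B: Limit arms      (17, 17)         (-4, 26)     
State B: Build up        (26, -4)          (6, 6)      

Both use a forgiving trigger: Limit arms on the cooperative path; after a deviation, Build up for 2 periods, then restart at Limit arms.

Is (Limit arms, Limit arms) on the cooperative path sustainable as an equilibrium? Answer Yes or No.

Yes

A one-shot deviation gives 26 now, then 6 for 2 periods, then back to 17.
Gain from deviating: (26−17) today; loss: (17−6) in each of the next 2 periods.
No-deviation condition: (17−6)(δ+…+δ^2) ≥ 26−17, i.e. δ+…+δ^2 ≥ 9/11.
At δ = 4/5: δ+…+δ^2 = 1.4400 ≥ 0.8182.
So cooperation is sustainable.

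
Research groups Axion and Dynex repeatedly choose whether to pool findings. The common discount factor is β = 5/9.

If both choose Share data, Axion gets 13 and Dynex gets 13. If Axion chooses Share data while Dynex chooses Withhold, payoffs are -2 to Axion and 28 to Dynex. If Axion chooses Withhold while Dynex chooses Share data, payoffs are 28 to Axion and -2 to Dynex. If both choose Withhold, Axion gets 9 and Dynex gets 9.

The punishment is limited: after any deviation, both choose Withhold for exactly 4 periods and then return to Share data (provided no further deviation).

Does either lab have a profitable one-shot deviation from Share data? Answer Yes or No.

Comparing payoff streams over the 5 periods until play realigns: cooperate → 13(1+β+…+β^4); deviate → 28 + 9(β+…+β^4).
Cooperation is sustained iff (13−9)(β+…+β^4) ≥ 28−13.
β+…+β^4 = 5/9·(1−(5/9)^4)/(1−5/9) = 1.1309, and (28−13)/(13−9) = 3.7500.
1.1309 < 3.7500, so cooperation is not sustainable.

Yes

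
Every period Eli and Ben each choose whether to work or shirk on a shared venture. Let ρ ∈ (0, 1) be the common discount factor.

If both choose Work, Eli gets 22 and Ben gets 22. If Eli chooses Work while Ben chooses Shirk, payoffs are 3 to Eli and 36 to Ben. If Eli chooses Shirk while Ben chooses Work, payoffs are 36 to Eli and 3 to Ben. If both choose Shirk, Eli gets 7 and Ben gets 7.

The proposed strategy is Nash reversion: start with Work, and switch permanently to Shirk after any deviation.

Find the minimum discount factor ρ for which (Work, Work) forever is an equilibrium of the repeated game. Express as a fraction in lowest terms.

Under grim trigger the critical discount factor is (T−C)/(T−P) with T = 36, C = 22, P = 7.
ρ* = (36−22)/(36−7) = 14/29.

14/29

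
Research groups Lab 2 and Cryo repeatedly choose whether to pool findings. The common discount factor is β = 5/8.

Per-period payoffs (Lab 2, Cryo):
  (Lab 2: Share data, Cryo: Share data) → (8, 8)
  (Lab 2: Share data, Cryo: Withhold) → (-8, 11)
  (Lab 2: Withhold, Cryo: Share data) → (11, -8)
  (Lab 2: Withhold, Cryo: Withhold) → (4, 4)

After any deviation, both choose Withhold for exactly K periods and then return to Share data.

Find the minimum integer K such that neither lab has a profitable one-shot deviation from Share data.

No profitable deviation requires (8−4)(β+…+β^K) ≥ 11−8, i.e. β+…+β^K ≥ 3/4 ≈ 0.7500.
With β = 5/8, the partial sums are K=1: 0.6250, K=2: 1.0156.
K = 2 is the first length at which the sum reaches 0.7500.

2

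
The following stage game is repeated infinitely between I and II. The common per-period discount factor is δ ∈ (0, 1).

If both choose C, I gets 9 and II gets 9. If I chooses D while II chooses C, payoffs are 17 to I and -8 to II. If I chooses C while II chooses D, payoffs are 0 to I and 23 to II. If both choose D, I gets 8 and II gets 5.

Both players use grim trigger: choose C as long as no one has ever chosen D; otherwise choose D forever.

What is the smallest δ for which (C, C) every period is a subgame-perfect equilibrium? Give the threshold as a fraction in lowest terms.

8/9

For I: deviation gain 17−9 = 8, per-period punishment loss 9−8 = 1. IC gives δ ≥ 8/9.
For II: gain 14, loss 4 per period, so δ ≥ 14/18 = 7/9.
The tighter constraint is I's, so cooperation needs δ ≥ 8/9.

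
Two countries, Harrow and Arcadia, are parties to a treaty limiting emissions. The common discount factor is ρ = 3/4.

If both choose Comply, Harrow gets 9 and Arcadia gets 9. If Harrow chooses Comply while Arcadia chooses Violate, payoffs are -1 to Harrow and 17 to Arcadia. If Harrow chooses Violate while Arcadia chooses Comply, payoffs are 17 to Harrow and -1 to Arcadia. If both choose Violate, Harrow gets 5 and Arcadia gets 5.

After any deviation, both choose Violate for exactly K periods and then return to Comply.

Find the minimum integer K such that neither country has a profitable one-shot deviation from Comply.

Need Σ_{k=1}^{K} ρ^k ≥ (17−9)/(9−5) = 2.0000 at ρ = 3/4.
At K = 3 the sum is 1.7344 < 2.0000; at K = 4 it is 2.0508 ≥ 2.0000.
So the minimum punishment length is K = 4.

4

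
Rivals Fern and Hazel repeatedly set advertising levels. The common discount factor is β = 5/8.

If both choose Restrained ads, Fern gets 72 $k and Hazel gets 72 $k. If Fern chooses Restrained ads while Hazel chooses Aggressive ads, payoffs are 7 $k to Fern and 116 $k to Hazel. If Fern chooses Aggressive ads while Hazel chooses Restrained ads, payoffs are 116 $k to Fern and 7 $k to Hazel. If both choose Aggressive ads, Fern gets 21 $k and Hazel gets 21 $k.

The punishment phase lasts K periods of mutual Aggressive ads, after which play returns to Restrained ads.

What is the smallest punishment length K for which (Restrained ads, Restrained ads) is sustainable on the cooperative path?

2

IC: β(1−β^K)/(1−β) ≥ (116−72)/(72−21) = 44/51.
With β = 5/8: need 1 − β^K ≥ 44/51·(1−5/8)/(5/8), i.e. β^K ≤ 0.4824.
Since (5/8)^1 = 0.6250 and (5/8)^2 = 0.3906, the smallest such K is 2.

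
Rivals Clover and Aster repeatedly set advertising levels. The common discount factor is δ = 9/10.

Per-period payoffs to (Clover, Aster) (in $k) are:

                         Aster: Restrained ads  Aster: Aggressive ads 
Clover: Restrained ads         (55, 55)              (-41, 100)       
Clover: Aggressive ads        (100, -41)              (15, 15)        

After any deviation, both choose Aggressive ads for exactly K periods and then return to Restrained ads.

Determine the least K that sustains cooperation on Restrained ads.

IC: δ(1−δ^K)/(1−δ) ≥ (100−55)/(55−15) = 9/8.
With δ = 9/10: need 1 − δ^K ≥ 9/8·(1−9/10)/(9/10), i.e. δ^K ≤ 0.8750.
Since (9/10)^1 = 0.9000 and (9/10)^2 = 0.8100, the smallest such K is 2.

2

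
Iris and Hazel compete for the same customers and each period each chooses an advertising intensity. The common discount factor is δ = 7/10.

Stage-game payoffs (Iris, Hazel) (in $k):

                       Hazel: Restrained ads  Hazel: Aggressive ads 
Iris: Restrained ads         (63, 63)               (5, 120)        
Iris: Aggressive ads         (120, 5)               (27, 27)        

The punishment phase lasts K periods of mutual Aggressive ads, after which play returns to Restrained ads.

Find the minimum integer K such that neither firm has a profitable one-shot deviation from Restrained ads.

Need Σ_{k=1}^{K} δ^k ≥ (120−63)/(63−27) = 1.5833 at δ = 7/10.
At K = 3 the sum is 1.5330 < 1.5833; at K = 4 it is 1.7731 ≥ 1.5833.
So the minimum punishment length is K = 4.

4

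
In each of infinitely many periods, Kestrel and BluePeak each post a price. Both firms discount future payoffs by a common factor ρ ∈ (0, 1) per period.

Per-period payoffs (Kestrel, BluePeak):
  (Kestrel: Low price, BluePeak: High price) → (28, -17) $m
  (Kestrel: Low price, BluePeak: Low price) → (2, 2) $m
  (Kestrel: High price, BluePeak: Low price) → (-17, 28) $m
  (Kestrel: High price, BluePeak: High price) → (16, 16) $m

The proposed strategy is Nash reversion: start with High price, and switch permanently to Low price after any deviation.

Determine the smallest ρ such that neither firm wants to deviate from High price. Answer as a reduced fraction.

16/(1−ρ) ≥ 28 + 2ρ/(1−ρ)
16 ≥ 28 − 26ρ
ρ ≥ 12/26 = 6/13.

6/13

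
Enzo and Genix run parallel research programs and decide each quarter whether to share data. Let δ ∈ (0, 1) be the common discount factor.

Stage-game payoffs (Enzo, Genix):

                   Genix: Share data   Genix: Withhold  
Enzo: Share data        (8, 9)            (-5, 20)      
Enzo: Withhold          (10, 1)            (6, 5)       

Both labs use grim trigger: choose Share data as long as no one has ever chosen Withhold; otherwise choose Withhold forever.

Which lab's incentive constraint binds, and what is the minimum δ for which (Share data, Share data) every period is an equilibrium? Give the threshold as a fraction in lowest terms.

Genix; δ ≥ 11/15

Enzo: cooperation gives 8 each period; deviation gives 10 once then 6 forever.
  8/(1−δ) ≥ 10 + 6δ/(1−δ) ⇒ δ ≥ 2/4 = 1/2.
Genix: cooperation gives 9 each period; deviation gives 20 once then 5 forever.
  δ ≥ 11/15.
Both must hold, so the binding constraint is Genix's: δ ≥ 11/15.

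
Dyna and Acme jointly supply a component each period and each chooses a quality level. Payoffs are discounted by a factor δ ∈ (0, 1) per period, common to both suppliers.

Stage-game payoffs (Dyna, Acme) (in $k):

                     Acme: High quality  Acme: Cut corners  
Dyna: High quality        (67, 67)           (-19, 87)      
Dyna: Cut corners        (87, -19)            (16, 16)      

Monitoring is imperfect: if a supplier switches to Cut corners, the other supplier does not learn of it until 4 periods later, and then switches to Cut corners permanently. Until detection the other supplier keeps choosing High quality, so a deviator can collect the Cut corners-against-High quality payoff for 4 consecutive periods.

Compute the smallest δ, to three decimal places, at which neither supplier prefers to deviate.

A deviator earns 87 for 4 periods, then 16 forever; cooperating earns 67 forever. Multiplying the IC by (1−δ):
67 ≥ 87(1−δ^4) + 16δ^4, so 71·δ^4 ≥ 20 and δ^4 ≥ 20/71.
δ ≥ (20/71)^(1/4) ≈ 0.729.

0.729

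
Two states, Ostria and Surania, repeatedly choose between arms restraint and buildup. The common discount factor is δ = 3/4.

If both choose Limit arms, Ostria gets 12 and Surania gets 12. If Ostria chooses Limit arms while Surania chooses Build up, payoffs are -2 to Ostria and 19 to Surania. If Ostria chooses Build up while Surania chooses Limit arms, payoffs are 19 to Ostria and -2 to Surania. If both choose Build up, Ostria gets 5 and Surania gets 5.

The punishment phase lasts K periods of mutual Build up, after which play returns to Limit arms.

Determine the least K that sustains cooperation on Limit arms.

IC: δ(1−δ^K)/(1−δ) ≥ (19−12)/(12−5) = 1.
With δ = 3/4: need 1 − δ^K ≥ 1·(1−3/4)/(3/4), i.e. δ^K ≤ 0.6667.
Since (3/4)^1 = 0.7500 and (3/4)^2 = 0.5625, the smallest such K is 2.

2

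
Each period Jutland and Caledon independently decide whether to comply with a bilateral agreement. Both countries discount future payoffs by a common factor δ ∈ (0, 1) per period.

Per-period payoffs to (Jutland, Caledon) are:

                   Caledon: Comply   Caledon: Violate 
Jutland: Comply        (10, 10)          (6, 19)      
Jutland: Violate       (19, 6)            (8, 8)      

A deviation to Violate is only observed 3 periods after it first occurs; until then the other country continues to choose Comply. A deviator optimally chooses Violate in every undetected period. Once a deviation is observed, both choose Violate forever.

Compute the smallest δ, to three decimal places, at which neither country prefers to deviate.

A deviator earns 19 for 3 periods, then 8 forever; cooperating earns 10 forever. Multiplying the IC by (1−δ):
10 ≥ 19(1−δ^3) + 8δ^3, so 11·δ^3 ≥ 9 and δ^3 ≥ 9/11.
δ ≥ (9/11)^(1/3) ≈ 0.935.

0.935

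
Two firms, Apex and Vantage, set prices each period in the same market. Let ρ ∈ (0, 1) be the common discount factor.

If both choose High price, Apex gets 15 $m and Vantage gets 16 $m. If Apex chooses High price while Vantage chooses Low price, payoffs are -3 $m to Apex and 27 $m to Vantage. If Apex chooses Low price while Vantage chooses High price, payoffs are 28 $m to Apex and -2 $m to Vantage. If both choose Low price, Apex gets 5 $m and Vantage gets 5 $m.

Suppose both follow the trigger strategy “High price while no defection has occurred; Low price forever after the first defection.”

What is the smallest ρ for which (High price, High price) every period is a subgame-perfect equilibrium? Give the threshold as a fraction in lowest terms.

Apex's threshold: (28−15)/(28−5) = 13/23.
Vantage's threshold: (27−16)/(27−5) = 1/2.
13/23 > 1/2, so Apex binds and ρ* = 13/23.

13/23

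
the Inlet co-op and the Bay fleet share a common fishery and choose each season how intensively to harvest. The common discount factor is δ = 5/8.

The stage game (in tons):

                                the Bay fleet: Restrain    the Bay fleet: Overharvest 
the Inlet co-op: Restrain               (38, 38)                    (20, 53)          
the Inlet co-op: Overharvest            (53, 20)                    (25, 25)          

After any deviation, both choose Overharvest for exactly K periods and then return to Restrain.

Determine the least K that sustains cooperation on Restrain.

IC: δ(1−δ^K)/(1−δ) ≥ (53−38)/(38−25) = 15/13.
With δ = 5/8: need 1 − δ^K ≥ 15/13·(1−5/8)/(5/8), i.e. δ^K ≤ 0.3077.
Since (5/8)^2 = 0.3906 and (5/8)^3 = 0.2441, the smallest such K is 3.

3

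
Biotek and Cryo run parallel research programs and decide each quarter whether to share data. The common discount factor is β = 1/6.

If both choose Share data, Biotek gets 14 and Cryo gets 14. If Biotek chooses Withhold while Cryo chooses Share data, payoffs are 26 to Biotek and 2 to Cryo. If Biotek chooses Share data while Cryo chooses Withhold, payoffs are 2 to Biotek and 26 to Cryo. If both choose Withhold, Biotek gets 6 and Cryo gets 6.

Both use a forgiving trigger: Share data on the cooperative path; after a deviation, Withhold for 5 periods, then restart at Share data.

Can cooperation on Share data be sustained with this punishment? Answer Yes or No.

Comparing payoff streams over the 6 periods until play realigns: cooperate → 14(1+β+…+β^5); deviate → 26 + 6(β+…+β^5).
Cooperation is sustained iff (14−6)(β+…+β^5) ≥ 26−14.
β+…+β^5 = 1/6·(1−(1/6)^5)/(1−1/6) = 0.2000, and (26−14)/(14−6) = 1.5000.
0.2000 < 1.5000, so cooperation is not sustainable.

No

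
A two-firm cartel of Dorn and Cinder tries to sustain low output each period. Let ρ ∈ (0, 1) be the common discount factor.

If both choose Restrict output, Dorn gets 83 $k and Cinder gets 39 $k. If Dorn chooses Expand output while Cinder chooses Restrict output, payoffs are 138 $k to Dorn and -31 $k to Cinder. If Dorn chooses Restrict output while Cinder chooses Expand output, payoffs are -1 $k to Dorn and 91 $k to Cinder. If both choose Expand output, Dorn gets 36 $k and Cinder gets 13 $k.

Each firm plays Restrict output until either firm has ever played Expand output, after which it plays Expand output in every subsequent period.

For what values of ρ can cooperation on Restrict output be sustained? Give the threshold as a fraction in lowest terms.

2/3

For Dorn: deviation gain 138−83 = 55, per-period punishment loss 83−36 = 47. IC gives ρ ≥ 55/102.
For Cinder: gain 52, loss 26 per period, so ρ ≥ 52/78 = 2/3.
The tighter constraint is Cinder's, so cooperation needs ρ ≥ 2/3.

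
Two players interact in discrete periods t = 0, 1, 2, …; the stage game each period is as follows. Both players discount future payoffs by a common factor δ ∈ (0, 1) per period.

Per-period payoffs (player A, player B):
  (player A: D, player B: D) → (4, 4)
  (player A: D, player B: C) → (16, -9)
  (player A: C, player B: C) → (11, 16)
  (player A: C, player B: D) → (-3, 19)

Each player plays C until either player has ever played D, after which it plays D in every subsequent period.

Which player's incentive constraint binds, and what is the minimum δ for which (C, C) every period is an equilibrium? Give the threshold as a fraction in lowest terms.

player A; δ ≥ 5/12

For player A: deviation gain 16−11 = 5, per-period punishment loss 11−4 = 7. IC gives δ ≥ 5/12.
For player B: gain 3, loss 12 per period, so δ ≥ 3/15 = 1/5.
The tighter constraint is player A's, so cooperation needs δ ≥ 5/12.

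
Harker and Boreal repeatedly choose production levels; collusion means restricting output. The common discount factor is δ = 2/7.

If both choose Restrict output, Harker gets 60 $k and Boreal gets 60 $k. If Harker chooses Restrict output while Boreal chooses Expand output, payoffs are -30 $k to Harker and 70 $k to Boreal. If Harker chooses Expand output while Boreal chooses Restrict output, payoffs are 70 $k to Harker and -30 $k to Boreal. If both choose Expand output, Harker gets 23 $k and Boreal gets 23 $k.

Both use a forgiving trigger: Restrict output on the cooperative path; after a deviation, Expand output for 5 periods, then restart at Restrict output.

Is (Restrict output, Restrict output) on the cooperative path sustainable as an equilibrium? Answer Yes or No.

Yes

Comparing payoff streams over the 6 periods until play realigns: cooperate → 60(1+δ+…+δ^5); deviate → 70 + 23(δ+…+δ^5).
Cooperation is sustained iff (60−23)(δ+…+δ^5) ≥ 70−60.
δ+…+δ^5 = 2/7·(1−(2/7)^5)/(1−2/7) = 0.3992, and (70−60)/(60−23) = 0.2703.
0.3992 ≥ 0.2703, so cooperation is sustainable.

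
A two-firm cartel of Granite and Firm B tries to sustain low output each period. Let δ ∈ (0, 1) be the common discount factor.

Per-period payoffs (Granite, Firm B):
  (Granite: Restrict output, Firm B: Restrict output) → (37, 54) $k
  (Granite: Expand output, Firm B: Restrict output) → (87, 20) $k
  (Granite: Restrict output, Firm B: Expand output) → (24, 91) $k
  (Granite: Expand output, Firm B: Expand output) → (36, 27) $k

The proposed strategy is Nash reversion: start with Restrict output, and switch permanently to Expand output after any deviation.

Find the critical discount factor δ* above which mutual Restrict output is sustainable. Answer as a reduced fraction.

Granite's threshold: (87−37)/(87−36) = 50/51.
Firm B's threshold: (91−54)/(91−27) = 37/64.
50/51 > 37/64, so Granite binds and δ* = 50/51.

50/51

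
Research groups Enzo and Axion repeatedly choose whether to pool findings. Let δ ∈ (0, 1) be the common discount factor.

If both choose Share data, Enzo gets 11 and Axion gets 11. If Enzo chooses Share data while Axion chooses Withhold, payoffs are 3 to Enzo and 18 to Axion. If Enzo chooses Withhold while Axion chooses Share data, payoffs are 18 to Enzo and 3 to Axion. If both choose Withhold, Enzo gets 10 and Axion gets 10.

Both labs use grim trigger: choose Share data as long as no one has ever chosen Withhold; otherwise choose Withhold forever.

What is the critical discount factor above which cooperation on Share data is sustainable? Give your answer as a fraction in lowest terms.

7/8

Under grim trigger the critical discount factor is (T−C)/(T−P) with T = 18, C = 11, P = 10.
δ* = (18−11)/(18−10) = 7/8.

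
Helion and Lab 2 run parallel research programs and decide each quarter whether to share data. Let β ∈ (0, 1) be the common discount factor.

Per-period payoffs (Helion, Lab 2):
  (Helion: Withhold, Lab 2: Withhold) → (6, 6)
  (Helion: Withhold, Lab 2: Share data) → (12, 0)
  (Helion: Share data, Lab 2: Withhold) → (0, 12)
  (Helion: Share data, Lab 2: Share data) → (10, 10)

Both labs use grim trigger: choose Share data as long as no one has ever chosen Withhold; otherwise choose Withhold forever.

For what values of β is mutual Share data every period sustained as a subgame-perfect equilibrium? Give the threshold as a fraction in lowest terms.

1/3

Cooperation forever yields 10 each period: 10/(1−β).
Deviating yields 12 once, then 6 forever: 12 + 6β/(1−β).
No profitable deviation requires 10/(1−β) ≥ 12 + 6β/(1−β).
Multiplying by (1−β): 10 ≥ 12(1−β) + 6β = 12 − 6β.
So 6β ≥ 2, i.e. β ≥ 2/6 = 1/3.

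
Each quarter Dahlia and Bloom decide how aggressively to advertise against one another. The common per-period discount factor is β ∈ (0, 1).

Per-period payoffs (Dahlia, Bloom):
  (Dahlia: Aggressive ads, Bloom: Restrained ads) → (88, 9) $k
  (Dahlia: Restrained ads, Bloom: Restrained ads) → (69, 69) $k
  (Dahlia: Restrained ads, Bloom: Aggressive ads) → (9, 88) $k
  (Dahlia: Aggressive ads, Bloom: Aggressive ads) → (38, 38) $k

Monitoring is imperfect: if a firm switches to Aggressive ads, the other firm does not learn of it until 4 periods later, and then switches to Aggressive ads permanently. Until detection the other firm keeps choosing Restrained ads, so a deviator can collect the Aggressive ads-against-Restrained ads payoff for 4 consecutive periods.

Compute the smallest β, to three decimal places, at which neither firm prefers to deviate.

0.785

The best deviation is to choose Aggressive ads for all 4 undetected periods, earning 88 each, then 38 forever once detected.
Deviation value: 88(1−β^4)/(1−β) + 38β^4/(1−β); cooperation value: 69/(1−β).
IC: 69 ≥ 88(1−β^4) + 38β^4 = 88 − 50β^4.
So β^4 ≥ 19/50, giving β ≥ (19/50)^(1/4) ≈ 0.785.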